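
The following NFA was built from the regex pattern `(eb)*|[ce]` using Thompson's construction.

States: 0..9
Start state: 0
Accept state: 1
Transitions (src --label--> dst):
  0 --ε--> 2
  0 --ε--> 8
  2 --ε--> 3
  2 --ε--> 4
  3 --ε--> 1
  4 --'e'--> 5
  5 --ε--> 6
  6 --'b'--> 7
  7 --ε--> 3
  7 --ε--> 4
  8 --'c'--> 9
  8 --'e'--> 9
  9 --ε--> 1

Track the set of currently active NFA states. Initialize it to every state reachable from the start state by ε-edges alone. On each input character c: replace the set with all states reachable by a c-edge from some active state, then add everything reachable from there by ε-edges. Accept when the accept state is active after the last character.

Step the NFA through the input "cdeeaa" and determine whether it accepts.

initial (ε-close {0}): {0,1,2,3,4,8}
'c' @ 1: {1,9}  ✓accept
'd' @ 2: {}  — no active states
rest 'eeaa' ignored (set empty)
final: {}; accept 1 not in set

Answer: REJECT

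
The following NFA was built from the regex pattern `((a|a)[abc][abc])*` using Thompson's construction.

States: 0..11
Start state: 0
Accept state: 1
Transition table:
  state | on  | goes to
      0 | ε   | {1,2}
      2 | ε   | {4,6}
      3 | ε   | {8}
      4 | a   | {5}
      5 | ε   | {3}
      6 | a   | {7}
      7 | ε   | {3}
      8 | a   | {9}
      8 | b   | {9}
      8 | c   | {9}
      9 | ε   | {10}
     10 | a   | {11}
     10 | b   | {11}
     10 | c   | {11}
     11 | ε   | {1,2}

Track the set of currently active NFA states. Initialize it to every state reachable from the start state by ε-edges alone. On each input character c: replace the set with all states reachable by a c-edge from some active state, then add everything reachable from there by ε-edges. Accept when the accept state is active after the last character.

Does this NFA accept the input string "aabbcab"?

S₀ = ε-closure({0}) = {0,1,2,4,6}
'a' @ 1: {3,5,7,8}
'a' @ 2: {9,10}
'b' @ 3: {1,2,4,6,11}  ✓accept
'b' @ 4: {}  — dead — no transitions
rest 'cab' ignored (set empty)
final: {}; accept 1 not in set

Answer: REJECT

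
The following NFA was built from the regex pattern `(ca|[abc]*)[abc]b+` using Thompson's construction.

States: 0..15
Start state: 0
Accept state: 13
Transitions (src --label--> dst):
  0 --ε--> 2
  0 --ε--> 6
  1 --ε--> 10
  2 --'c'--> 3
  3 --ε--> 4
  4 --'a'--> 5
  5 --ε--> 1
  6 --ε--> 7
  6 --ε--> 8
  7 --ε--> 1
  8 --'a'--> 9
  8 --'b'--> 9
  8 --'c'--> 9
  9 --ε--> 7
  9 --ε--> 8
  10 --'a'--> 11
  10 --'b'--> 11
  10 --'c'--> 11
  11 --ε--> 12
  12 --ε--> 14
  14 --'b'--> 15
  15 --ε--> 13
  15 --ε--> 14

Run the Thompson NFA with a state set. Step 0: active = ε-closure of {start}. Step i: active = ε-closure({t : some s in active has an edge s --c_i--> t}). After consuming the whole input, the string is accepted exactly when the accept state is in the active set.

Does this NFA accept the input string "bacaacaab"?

initial (ε-close {0}): {0,1,2,6,7,8,10}
'b' @ 1: {1,7,8,9,10,11,12,14}
'a' @ 2: {1,7,8,9,10,11,12,14}
'c' @ 3: {1,7,8,9,10,11,12,14}
'a' @ 4: {1,7,8,9,10,11,12,14}
'a' @ 5: {1,7,8,9,10,11,12,14}
'c' @ 6: {1,7,8,9,10,11,12,14}
'a' @ 7: {1,7,8,9,10,11,12,14}
'a' @ 8: {1,7,8,9,10,11,12,14}
'b' @ 9: {1,7,8,9,10,11,12,13,14,15}  [accepting]
after full input: {1,7,8,9,10,11,12,13,14,15}  (accept=13 in)

Answer: ACCEPT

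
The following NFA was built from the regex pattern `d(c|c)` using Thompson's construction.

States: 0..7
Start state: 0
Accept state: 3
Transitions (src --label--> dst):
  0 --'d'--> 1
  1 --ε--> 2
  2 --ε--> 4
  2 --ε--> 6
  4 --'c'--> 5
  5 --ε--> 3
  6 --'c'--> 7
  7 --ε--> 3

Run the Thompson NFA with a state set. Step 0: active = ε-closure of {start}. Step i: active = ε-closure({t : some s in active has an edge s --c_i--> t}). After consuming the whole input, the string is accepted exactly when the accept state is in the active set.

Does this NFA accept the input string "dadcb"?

S₀ = ε-closure({0}) = {0}
'd' @ 1: {1,2,4,6}
'a' @ 2: {}  — no active states
rest 'dcb' ignored (set empty)
final: {}; accept 3 not in set

Answer: REJECT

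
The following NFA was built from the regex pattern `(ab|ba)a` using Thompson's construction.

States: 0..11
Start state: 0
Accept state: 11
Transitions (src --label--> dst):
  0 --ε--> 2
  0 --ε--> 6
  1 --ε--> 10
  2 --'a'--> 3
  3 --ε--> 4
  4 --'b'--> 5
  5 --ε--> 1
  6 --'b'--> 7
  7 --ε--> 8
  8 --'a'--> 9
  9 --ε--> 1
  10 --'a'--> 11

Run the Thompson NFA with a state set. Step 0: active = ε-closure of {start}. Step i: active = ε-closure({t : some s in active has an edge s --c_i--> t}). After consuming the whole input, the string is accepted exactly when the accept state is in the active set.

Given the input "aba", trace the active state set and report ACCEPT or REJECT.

S₀ = ε-closure({0}) = {0,2,6}
'a' @ 1: {3,4}
'b' @ 2: {1,5,10}
'a' @ 3: {11}  [accepting]
after full input: {11}  (accept=11 in)

Answer: ACCEPT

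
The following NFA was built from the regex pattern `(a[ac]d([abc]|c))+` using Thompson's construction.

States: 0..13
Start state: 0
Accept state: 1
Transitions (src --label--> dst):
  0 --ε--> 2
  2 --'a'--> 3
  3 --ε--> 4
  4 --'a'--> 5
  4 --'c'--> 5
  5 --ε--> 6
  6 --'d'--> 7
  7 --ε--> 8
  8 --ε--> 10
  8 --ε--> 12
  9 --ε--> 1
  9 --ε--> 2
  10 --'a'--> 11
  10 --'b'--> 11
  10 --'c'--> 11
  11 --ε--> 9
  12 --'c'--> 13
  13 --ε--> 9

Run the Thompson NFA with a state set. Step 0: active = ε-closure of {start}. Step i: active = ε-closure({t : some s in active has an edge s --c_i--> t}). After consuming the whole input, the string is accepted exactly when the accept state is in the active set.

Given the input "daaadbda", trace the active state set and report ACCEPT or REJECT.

Answer: REJECT

Steps:
S₀ = ε-closure({0}) = {0,2}
'd' @ 1: {}  — state set empty
rest 'aaadbda' ignored (set empty)
final: {}; accept 1 not in set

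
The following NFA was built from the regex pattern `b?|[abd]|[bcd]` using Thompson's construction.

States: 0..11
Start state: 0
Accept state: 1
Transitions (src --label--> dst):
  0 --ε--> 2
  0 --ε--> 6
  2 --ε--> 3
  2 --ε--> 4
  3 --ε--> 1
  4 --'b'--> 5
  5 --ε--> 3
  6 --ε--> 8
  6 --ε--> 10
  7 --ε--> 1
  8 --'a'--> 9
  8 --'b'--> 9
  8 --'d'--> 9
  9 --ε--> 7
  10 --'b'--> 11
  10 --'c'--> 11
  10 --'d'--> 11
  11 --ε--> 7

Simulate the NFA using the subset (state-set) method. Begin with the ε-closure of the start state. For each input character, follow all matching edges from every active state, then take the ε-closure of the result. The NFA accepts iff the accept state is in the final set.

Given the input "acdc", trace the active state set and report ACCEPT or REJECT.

initial (ε-close {0}): {0,1,2,3,4,6,8,10}
'a' @ 1: {1,7,9}  [accepting]
'c' @ 2: {}  — state set empty
rest 'dc' ignored (set empty)
end set {} — state 1 not in

Answer: REJECT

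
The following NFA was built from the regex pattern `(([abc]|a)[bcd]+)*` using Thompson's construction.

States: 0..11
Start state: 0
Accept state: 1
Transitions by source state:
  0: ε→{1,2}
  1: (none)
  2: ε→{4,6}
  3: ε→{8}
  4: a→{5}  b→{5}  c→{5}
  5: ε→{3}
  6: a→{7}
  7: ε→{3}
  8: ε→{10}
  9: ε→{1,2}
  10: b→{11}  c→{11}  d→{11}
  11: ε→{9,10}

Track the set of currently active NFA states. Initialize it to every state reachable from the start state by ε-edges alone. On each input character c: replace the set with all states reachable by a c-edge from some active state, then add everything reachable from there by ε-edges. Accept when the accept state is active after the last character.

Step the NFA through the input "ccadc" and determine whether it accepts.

Answer: ACCEPT

Derivation:
initial (ε-close {0}): {0,1,2,4,6}
'c' @ 1: {3,5,8,10}
'c' @ 2: {1,2,4,6,9,10,11}  ✓accept
'a' @ 3: {3,5,7,8,10}
'd' @ 4: {1,2,4,6,9,10,11}  ✓accept
'c' @ 5: {1,2,3,4,5,6,8,9,10,11}  ✓accept
end set {1,2,3,4,5,6,8,9,10,11} — state 1 in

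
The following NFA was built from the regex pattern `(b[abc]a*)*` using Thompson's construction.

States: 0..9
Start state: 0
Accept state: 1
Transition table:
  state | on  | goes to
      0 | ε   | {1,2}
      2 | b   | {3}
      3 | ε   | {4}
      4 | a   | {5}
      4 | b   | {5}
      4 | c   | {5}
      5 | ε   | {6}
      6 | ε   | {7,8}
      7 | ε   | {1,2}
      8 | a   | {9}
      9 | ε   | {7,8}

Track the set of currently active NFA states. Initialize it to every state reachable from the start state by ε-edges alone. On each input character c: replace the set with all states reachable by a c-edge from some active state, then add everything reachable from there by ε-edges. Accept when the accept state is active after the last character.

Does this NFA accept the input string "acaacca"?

initial (ε-close {0}): {0,1,2}
'a' @ 1: {}  — dead — no transitions
rest 'caacca' ignored (set empty)
final: {}; accept 1 not in set

Answer: REJECT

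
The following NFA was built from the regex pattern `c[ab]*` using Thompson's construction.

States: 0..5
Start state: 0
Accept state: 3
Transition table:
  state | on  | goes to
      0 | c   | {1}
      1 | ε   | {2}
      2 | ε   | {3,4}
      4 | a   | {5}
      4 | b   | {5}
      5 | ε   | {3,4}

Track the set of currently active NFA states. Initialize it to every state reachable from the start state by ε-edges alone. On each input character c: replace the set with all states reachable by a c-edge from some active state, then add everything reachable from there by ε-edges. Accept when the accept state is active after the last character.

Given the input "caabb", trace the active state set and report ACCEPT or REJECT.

Answer: ACCEPT

Trace:
initial (ε-close {0}): {0}
'c' @ 1: {1,2,3,4}  [accepting]
'a' @ 2: {3,4,5}  [accepting]
'a' @ 3: {3,4,5}  [accepting]
'b' @ 4: {3,4,5}  [accepting]
'b' @ 5: {3,4,5}  [accepting]
final: {3,4,5}; accept 3 in set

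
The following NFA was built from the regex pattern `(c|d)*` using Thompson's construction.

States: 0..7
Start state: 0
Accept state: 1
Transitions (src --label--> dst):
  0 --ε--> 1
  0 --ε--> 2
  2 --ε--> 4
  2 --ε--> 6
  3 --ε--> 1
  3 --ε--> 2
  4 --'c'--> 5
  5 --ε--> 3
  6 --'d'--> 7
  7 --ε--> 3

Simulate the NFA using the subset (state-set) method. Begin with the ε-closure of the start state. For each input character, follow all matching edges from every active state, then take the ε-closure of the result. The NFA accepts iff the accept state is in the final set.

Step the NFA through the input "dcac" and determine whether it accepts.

initial (ε-close {0}): {0,1,2,4,6}
'd' @ 1: {1,2,3,4,6,7}  ✓accept
'c' @ 2: {1,2,3,4,5,6}  ✓accept
'a' @ 3: {}  — dead — no transitions
rest 'c' ignored (set empty)
end set {} — state 1 not in

Answer: REJECT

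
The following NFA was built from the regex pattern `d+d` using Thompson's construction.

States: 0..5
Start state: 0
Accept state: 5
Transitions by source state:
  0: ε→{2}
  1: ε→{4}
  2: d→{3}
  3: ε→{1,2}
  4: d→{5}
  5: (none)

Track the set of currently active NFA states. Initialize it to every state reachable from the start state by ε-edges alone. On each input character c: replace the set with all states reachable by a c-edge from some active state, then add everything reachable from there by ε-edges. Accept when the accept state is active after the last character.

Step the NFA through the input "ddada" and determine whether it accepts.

Answer: REJECT

Steps:
start: ε-closure({0}) = {0,2}
'd' @ 1: {1,2,3,4}
'd' @ 2: {1,2,3,4,5}  ✓accept
'a' @ 3: {}  — no active states
rest 'da' ignored (set empty)
end set {} — state 5 not in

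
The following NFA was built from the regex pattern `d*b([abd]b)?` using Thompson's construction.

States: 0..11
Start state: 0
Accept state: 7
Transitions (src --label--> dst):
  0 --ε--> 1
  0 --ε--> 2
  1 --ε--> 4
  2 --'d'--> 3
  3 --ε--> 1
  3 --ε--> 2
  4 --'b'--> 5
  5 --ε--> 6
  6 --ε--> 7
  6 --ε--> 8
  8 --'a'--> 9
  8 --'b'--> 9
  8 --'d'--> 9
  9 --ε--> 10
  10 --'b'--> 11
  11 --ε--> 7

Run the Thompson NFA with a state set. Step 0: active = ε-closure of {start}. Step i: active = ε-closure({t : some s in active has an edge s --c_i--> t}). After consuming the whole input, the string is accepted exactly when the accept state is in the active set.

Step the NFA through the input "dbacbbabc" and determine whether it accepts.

Answer: REJECT

Steps:
start: ε-closure({0}) = {0,1,2,4}
'd' @ 1: {1,2,3,4}
'b' @ 2: {5,6,7,8}  ✓accept
'a' @ 3: {9,10}
'c' @ 4: {}  — no active states
rest 'bbabc' ignored (set empty)
end set {} — state 7 not in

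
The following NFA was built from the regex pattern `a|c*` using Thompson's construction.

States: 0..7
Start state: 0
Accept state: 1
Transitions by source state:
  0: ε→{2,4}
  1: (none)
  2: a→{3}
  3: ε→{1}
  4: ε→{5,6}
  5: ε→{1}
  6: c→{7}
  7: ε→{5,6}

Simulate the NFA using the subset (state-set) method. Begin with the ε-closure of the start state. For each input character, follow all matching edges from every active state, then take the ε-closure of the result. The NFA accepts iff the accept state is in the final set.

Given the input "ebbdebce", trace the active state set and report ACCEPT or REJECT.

Answer: REJECT

Steps:
start: ε-closure({0}) = {0,1,2,4,5,6}
'e' @ 1: {}  — dead — no transitions
rest 'bbdebce' ignored (set empty)
final: {}; accept 1 not in set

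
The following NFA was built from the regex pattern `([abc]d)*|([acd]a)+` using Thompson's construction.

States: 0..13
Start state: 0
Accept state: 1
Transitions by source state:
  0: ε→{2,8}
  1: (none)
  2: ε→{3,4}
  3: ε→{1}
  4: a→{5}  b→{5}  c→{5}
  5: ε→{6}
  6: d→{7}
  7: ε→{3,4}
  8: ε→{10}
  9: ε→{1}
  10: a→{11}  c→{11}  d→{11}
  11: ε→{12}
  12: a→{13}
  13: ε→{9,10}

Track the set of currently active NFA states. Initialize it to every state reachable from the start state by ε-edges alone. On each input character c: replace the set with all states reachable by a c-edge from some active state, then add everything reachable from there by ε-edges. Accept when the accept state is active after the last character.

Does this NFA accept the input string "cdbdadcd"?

Answer: ACCEPT

Trace:
start: ε-closure({0}) = {0,1,2,3,4,8,10}
'c' @ 1: {5,6,11,12}
'd' @ 2: {1,3,4,7}  ✓accept
'b' @ 3: {5,6}
'd' @ 4: {1,3,4,7}  ✓accept
'a' @ 5: {5,6}
'd' @ 6: {1,3,4,7}  ✓accept
'c' @ 7: {5,6}
'd' @ 8: {1,3,4,7}  ✓accept
end set {1,3,4,7} — state 1 in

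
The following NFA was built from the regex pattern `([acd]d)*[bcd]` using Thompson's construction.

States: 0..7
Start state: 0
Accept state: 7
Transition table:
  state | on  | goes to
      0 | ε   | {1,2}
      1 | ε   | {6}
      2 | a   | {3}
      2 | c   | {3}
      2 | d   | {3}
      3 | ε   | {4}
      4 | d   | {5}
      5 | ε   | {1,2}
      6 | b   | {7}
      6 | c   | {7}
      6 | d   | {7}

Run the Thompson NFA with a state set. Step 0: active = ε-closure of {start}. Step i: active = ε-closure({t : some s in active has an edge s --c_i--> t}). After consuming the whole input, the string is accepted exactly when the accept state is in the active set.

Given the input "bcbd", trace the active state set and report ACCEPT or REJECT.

S₀ = ε-closure({0}) = {0,1,2,6}
'b' @ 1: {7}  [accepting]
'c' @ 2: {}  — no active states
rest 'bd' ignored (set empty)
after full input: {}  (accept=7 not in)

Answer: REJECT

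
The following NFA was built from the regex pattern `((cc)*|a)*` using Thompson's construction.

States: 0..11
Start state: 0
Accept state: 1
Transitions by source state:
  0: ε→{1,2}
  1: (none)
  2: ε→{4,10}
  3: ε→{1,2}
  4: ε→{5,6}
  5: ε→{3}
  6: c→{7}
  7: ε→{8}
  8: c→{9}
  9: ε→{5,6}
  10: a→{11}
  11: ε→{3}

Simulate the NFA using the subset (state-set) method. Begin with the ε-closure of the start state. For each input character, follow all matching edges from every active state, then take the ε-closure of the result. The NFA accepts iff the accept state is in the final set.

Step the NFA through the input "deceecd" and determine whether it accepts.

S₀ = ε-closure({0}) = {0,1,2,3,4,5,6,10}
'd' @ 1: {}  — state set empty
rest 'eceecd' ignored (set empty)
end set {} — state 1 not in

Answer: REJECT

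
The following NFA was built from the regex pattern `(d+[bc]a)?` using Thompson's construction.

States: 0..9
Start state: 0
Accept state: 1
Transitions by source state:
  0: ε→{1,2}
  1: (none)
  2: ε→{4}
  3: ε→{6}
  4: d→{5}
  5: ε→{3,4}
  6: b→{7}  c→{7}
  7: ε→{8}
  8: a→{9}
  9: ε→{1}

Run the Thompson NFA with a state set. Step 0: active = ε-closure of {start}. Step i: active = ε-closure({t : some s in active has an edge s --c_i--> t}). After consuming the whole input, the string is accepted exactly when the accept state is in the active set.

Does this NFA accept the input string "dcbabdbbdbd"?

S₀ = ε-closure({0}) = {0,1,2,4}
'd' @ 1: {3,4,5,6}
'c' @ 2: {7,8}
'b' @ 3: {}  — state set empty
rest 'abdbbdbd' ignored (set empty)
final: {}; accept 1 not in set

Answer: REJECT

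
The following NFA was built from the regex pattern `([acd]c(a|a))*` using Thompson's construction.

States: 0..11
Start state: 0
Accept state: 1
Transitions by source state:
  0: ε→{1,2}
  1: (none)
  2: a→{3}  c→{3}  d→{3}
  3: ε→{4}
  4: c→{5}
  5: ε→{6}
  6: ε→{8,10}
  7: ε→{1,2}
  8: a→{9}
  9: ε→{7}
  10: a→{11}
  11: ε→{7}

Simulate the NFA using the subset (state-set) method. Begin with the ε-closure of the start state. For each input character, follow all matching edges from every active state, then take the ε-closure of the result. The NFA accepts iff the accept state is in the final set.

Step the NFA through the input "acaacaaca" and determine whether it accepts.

Answer: ACCEPT

Steps:
S₀ = ε-closure({0}) = {0,1,2}
'a' @ 1: {3,4}
'c' @ 2: {5,6,8,10}
'a' @ 3: {1,2,7,9,11}  [accepting]
'a' @ 4: {3,4}
'c' @ 5: {5,6,8,10}
'a' @ 6: {1,2,7,9,11}  [accepting]
'a' @ 7: {3,4}
'c' @ 8: {5,6,8,10}
'a' @ 9: {1,2,7,9,11}  [accepting]
after full input: {1,2,7,9,11}  (accept=1 in)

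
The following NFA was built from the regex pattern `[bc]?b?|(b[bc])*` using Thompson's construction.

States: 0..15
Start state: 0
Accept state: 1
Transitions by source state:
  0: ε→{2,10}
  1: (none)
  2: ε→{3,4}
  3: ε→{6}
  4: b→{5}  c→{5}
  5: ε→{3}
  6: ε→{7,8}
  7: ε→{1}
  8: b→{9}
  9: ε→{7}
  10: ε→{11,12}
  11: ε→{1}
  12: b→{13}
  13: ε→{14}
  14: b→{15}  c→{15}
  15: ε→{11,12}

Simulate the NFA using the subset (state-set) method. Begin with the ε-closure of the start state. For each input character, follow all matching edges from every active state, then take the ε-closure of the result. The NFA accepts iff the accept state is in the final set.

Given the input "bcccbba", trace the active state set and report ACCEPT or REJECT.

Answer: REJECT

Trace:
start: ε-closure({0}) = {0,1,2,3,4,6,7,8,10,11,12}
'b' @ 1: {1,3,5,6,7,8,9,13,14}  ✓accept
'c' @ 2: {1,11,12,15}  ✓accept
'c' @ 3: {}  — no active states
rest 'cbba' ignored (set empty)
end set {} — state 1 not in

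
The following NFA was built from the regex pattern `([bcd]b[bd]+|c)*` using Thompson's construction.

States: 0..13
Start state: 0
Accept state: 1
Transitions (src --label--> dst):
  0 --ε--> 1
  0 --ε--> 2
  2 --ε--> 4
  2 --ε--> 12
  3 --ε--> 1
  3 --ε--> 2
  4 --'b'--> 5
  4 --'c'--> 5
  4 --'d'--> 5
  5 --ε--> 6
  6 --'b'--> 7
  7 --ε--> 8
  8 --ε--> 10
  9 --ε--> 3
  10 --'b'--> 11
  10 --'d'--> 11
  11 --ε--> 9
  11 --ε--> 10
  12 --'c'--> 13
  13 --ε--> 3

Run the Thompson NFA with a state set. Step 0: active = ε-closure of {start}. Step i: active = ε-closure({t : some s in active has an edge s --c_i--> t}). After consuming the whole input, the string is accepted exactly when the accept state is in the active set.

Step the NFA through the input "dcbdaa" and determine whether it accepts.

Answer: REJECT

Steps:
start: ε-closure({0}) = {0,1,2,4,12}
'd' @ 1: {5,6}
'c' @ 2: {}  — dead — no transitions
rest 'bdaa' ignored (set empty)
final: {}; accept 1 not in set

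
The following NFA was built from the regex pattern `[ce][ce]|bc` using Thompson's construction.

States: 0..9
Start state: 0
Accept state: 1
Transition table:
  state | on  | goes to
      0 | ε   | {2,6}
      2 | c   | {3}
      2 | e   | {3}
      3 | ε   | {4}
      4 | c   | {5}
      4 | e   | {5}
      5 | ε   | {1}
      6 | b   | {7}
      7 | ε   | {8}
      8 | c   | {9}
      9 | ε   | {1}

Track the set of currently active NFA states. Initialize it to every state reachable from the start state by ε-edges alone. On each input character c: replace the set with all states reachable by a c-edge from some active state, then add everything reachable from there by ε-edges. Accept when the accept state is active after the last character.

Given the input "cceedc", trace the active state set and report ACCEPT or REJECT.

Answer: REJECT

Steps:
initial (ε-close {0}): {0,2,6}
'c' @ 1: {3,4}
'c' @ 2: {1,5}  [accepting]
'e' @ 3: {}  — state set empty
rest 'edc' ignored (set empty)
end set {} — state 1 not in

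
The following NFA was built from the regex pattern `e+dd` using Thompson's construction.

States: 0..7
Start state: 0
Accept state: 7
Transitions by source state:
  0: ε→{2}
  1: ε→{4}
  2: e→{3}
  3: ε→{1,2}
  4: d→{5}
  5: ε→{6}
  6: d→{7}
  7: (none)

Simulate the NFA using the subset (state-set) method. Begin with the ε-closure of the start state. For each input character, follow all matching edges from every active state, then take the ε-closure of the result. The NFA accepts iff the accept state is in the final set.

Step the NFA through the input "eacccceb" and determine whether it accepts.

Answer: REJECT

Trace:
S₀ = ε-closure({0}) = {0,2}
'e' @ 1: {1,2,3,4}
'a' @ 2: {}  — state set empty
rest 'cccceb' ignored (set empty)
end set {} — state 7 not in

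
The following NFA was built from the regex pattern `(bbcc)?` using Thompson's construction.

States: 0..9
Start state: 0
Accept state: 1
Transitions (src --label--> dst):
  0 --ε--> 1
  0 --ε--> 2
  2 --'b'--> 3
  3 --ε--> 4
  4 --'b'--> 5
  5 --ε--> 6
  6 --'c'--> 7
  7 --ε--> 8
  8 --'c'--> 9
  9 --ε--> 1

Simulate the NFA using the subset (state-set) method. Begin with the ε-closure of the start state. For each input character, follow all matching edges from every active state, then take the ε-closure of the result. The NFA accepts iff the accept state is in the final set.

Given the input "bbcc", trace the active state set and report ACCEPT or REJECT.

start: ε-closure({0}) = {0,1,2}
'b' @ 1: {3,4}
'b' @ 2: {5,6}
'c' @ 3: {7,8}
'c' @ 4: {1,9}  (accept∈set)
final: {1,9}; accept 1 in set

Answer: ACCEPT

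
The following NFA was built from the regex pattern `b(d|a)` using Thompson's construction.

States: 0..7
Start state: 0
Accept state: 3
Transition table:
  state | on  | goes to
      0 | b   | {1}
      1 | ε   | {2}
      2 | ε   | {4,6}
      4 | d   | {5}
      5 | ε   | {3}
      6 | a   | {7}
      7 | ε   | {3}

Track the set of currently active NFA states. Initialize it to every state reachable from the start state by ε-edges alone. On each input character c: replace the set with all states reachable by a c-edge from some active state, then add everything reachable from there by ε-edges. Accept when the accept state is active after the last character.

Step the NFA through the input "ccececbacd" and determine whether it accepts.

Answer: REJECT

Steps:
start: ε-closure({0}) = {0}
'c' @ 1: {}  — no active states
rest 'cececbacd' ignored (set empty)
final: {}; accept 3 not in set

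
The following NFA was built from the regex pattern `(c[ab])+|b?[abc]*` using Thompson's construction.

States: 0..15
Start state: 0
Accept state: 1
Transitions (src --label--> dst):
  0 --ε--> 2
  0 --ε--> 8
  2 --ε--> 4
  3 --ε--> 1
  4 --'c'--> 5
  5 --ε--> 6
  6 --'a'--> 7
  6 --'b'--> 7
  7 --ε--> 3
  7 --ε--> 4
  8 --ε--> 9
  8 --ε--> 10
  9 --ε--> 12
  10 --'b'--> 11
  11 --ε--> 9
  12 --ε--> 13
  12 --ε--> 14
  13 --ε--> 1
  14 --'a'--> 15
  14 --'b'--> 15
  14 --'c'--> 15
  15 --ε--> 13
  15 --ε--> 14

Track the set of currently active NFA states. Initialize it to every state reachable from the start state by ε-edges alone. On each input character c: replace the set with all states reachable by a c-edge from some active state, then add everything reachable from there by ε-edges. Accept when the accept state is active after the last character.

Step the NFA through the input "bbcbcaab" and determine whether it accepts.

Answer: ACCEPT

Derivation:
initial (ε-close {0}): {0,1,2,4,8,9,10,12,13,14}
'b' @ 1: {1,9,11,12,13,14,15}  ✓accept
'b' @ 2: {1,13,14,15}  ✓accept
'c' @ 3: {1,13,14,15}  ✓accept
'b' @ 4: {1,13,14,15}  ✓accept
'c' @ 5: {1,13,14,15}  ✓accept
'a' @ 6: {1,13,14,15}  ✓accept
'a' @ 7: {1,13,14,15}  ✓accept
'b' @ 8: {1,13,14,15}  ✓accept
end set {1,13,14,15} — state 1 in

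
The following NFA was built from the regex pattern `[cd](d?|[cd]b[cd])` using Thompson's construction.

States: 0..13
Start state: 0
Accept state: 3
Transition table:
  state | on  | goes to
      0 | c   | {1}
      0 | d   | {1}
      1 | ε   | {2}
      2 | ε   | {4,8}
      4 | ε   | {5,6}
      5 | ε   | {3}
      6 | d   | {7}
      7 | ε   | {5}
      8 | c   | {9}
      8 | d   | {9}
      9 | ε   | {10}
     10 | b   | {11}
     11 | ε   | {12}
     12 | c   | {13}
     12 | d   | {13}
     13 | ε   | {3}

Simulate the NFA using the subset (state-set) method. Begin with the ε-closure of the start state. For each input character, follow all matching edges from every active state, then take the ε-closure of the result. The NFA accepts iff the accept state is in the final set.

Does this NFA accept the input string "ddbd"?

S₀ = ε-closure({0}) = {0}
'd' @ 1: {1,2,3,4,5,6,8}  [accepting]
'd' @ 2: {3,5,7,9,10}  [accepting]
'b' @ 3: {11,12}
'd' @ 4: {3,13}  [accepting]
final: {3,13}; accept 3 in set

Answer: ACCEPT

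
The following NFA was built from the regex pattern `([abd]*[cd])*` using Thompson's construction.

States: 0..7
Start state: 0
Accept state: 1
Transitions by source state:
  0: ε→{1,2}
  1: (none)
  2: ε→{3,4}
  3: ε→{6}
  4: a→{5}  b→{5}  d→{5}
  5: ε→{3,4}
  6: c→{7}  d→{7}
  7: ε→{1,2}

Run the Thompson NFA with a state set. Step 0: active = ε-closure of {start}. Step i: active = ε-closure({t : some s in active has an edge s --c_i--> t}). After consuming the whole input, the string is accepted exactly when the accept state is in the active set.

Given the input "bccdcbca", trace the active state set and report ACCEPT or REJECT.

Answer: REJECT

Trace:
start: ε-closure({0}) = {0,1,2,3,4,6}
'b' @ 1: {3,4,5,6}
'c' @ 2: {1,2,3,4,6,7}  [accepting]
'c' @ 3: {1,2,3,4,6,7}  [accepting]
'd' @ 4: {1,2,3,4,5,6,7}  [accepting]
'c' @ 5: {1,2,3,4,6,7}  [accepting]
'b' @ 6: {3,4,5,6}
'c' @ 7: {1,2,3,4,6,7}  [accepting]
'a' @ 8: {3,4,5,6}
after full input: {3,4,5,6}  (accept=1 not in)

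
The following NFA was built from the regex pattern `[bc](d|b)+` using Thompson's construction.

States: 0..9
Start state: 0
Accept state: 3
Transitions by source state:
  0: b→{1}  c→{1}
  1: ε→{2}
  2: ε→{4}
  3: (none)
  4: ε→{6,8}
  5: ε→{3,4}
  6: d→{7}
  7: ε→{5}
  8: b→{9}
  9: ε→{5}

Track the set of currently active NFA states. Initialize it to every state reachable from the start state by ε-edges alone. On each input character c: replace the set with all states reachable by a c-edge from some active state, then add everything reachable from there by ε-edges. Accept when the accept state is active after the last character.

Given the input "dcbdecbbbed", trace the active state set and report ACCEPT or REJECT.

initial (ε-close {0}): {0}
'd' @ 1: {}  — state set empty
rest 'cbdecbbbed' ignored (set empty)
after full input: {}  (accept=3 not in)

Answer: REJECT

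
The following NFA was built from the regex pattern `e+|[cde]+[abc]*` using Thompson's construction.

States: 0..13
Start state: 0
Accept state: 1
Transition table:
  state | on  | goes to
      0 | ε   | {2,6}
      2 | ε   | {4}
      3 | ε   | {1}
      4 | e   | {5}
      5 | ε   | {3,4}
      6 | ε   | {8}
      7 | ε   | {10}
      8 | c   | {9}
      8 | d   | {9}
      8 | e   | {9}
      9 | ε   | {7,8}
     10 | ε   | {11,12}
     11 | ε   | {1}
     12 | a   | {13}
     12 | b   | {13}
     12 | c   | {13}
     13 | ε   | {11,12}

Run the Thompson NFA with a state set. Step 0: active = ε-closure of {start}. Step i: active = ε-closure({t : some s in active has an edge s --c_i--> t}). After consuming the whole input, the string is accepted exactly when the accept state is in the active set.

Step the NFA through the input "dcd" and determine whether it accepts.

start: ε-closure({0}) = {0,2,4,6,8}
'd' @ 1: {1,7,8,9,10,11,12}  [accepting]
'c' @ 2: {1,7,8,9,10,11,12,13}  [accepting]
'd' @ 3: {1,7,8,9,10,11,12}  [accepting]
final: {1,7,8,9,10,11,12}; accept 1 in set

Answer: ACCEPT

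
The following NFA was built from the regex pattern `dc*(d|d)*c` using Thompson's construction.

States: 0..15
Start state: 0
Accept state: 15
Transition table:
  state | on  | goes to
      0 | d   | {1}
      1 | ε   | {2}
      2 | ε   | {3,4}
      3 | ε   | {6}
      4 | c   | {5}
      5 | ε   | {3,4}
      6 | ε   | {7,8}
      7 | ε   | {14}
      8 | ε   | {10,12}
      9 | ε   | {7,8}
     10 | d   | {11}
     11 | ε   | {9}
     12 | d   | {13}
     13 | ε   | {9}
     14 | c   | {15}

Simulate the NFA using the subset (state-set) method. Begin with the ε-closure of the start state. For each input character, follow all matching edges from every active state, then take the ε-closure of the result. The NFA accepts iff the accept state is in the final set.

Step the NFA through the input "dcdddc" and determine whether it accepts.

start: ε-closure({0}) = {0}
'd' @ 1: {1,2,3,4,6,7,8,10,12,14}
'c' @ 2: {3,4,5,6,7,8,10,12,14,15}  (accept∈set)
'd' @ 3: {7,8,9,10,11,12,13,14}
'd' @ 4: {7,8,9,10,11,12,13,14}
'd' @ 5: {7,8,9,10,11,12,13,14}
'c' @ 6: {15}  (accept∈set)
final: {15}; accept 15 in set

Answer: ACCEPT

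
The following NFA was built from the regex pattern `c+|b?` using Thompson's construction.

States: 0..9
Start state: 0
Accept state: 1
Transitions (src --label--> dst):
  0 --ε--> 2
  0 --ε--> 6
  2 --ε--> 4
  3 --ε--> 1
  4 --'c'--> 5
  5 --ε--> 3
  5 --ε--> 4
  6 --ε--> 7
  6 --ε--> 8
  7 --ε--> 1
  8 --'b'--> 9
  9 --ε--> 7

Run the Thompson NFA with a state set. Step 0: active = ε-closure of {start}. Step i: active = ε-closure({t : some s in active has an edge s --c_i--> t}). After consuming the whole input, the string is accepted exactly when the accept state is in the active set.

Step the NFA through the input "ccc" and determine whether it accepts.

initial (ε-close {0}): {0,1,2,4,6,7,8}
'c' @ 1: {1,3,4,5}  ✓accept
'c' @ 2: {1,3,4,5}  ✓accept
'c' @ 3: {1,3,4,5}  ✓accept
final: {1,3,4,5}; accept 1 in set

Answer: ACCEPT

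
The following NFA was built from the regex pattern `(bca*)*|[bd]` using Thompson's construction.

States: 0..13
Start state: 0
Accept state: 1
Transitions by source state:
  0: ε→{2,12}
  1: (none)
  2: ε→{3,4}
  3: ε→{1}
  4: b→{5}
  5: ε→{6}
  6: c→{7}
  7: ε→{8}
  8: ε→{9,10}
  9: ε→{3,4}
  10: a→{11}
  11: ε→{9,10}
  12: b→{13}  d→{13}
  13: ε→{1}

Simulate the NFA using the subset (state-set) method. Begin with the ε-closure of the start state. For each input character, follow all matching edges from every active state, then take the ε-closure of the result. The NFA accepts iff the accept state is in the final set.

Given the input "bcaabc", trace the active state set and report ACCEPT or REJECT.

initial (ε-close {0}): {0,1,2,3,4,12}
'b' @ 1: {1,5,6,13}  ✓accept
'c' @ 2: {1,3,4,7,8,9,10}  ✓accept
'a' @ 3: {1,3,4,9,10,11}  ✓accept
'a' @ 4: {1,3,4,9,10,11}  ✓accept
'b' @ 5: {5,6}
'c' @ 6: {1,3,4,7,8,9,10}  ✓accept
final: {1,3,4,7,8,9,10}; accept 1 in set

Answer: ACCEPT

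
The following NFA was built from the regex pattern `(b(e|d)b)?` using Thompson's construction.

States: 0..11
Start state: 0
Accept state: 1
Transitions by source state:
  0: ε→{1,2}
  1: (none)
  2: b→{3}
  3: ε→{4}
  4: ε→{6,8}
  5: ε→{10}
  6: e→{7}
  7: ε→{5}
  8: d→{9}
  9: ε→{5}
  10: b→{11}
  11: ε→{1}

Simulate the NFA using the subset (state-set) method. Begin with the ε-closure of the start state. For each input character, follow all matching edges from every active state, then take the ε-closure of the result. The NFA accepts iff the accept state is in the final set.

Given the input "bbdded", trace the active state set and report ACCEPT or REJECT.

Answer: REJECT

Derivation:
S₀ = ε-closure({0}) = {0,1,2}
'b' @ 1: {3,4,6,8}
'b' @ 2: {}  — state set empty
rest 'dded' ignored (set empty)
end set {} — state 1 not in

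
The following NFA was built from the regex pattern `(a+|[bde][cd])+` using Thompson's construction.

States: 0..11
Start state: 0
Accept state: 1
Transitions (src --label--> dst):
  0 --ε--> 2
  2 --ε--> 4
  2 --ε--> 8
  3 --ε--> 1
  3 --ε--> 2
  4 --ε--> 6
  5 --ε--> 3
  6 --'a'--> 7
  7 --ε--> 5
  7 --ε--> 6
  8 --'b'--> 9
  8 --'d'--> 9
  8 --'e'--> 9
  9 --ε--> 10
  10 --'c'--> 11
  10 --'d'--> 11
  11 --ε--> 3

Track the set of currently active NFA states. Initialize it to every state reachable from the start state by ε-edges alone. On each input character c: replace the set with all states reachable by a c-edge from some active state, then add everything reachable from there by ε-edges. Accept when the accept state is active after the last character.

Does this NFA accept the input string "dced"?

start: ε-closure({0}) = {0,2,4,6,8}
'd' @ 1: {9,10}
'c' @ 2: {1,2,3,4,6,8,11}  [accepting]
'e' @ 3: {9,10}
'd' @ 4: {1,2,3,4,6,8,11}  [accepting]
final: {1,2,3,4,6,8,11}; accept 1 in set

Answer: ACCEPT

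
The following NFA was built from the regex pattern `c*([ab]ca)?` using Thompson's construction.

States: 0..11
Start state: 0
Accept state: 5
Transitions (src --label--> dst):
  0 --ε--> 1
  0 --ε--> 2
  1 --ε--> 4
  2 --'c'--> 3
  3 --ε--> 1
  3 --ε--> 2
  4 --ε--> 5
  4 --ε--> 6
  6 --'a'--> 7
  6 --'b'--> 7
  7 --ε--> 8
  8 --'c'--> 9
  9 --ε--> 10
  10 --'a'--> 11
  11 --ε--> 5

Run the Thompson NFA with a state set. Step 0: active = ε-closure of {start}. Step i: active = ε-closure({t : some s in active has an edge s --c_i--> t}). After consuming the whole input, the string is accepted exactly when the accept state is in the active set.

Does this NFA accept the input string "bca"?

start: ε-closure({0}) = {0,1,2,4,5,6}
'b' @ 1: {7,8}
'c' @ 2: {9,10}
'a' @ 3: {5,11}  ✓accept
after full input: {5,11}  (accept=5 in)

Answer: ACCEPT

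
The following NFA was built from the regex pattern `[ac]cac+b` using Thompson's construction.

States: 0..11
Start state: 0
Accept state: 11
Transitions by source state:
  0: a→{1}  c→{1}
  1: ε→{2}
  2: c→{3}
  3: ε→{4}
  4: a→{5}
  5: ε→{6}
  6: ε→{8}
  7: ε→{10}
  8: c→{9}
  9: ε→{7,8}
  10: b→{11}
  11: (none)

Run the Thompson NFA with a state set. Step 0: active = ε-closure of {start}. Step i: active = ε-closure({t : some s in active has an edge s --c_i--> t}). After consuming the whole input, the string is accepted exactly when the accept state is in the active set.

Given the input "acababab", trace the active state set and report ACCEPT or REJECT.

start: ε-closure({0}) = {0}
'a' @ 1: {1,2}
'c' @ 2: {3,4}
'a' @ 3: {5,6,8}
'b' @ 4: {}  — no active states
rest 'abab' ignored (set empty)
end set {} — state 11 not in

Answer: REJECT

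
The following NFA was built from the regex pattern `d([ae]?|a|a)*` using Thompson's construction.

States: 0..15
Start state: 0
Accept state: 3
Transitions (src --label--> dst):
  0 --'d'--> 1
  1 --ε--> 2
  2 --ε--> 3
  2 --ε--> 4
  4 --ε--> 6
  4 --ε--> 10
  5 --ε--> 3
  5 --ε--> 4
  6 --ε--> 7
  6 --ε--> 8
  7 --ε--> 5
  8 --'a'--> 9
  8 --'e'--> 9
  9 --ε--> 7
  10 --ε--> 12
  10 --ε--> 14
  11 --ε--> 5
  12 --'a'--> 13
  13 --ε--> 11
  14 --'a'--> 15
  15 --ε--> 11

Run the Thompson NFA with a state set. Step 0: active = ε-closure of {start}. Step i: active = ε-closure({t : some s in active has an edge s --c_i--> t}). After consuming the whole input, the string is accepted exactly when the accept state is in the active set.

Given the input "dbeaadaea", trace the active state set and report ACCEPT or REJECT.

Answer: REJECT

Derivation:
S₀ = ε-closure({0}) = {0}
'd' @ 1: {1,2,3,4,5,6,7,8,10,12,14}  [accepting]
'b' @ 2: {}  — dead — no transitions
rest 'eaadaea' ignored (set empty)
final: {}; accept 3 not in set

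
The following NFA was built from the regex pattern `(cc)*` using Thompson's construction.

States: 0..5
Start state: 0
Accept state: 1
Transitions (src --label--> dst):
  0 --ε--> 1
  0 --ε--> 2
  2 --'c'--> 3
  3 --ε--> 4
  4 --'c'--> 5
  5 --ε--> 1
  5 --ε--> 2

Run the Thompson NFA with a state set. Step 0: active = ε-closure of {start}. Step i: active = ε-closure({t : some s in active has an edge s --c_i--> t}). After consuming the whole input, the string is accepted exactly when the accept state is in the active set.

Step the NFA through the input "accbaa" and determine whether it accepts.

start: ε-closure({0}) = {0,1,2}
'a' @ 1: {}  — state set empty
rest 'ccbaa' ignored (set empty)
end set {} — state 1 not in

Answer: REJECT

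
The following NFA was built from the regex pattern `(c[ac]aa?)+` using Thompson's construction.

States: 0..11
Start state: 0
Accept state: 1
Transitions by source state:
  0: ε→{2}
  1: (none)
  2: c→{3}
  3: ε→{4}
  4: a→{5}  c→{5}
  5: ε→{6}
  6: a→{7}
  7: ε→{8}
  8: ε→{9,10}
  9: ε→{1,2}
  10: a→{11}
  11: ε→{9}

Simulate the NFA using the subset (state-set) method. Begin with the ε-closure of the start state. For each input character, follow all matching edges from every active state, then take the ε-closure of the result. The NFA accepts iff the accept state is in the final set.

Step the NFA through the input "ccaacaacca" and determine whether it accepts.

S₀ = ε-closure({0}) = {0,2}
'c' @ 1: {3,4}
'c' @ 2: {5,6}
'a' @ 3: {1,2,7,8,9,10}  [accepting]
'a' @ 4: {1,2,9,11}  [accepting]
'c' @ 5: {3,4}
'a' @ 6: {5,6}
'a' @ 7: {1,2,7,8,9,10}  [accepting]
'c' @ 8: {3,4}
'c' @ 9: {5,6}
'a' @ 10: {1,2,7,8,9,10}  [accepting]
end set {1,2,7,8,9,10} — state 1 in

Answer: ACCEPT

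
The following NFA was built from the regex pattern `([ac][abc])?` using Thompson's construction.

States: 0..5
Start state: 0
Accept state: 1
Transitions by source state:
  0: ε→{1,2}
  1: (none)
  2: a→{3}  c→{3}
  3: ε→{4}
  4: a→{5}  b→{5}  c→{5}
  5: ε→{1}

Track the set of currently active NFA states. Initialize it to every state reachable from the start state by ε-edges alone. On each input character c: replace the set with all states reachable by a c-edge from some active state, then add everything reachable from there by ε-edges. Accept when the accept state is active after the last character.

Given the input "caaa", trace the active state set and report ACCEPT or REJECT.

initial (ε-close {0}): {0,1,2}
'c' @ 1: {3,4}
'a' @ 2: {1,5}  (accept∈set)
'a' @ 3: {}  — state set empty
rest 'a' ignored (set empty)
end set {} — state 1 not in

Answer: REJECT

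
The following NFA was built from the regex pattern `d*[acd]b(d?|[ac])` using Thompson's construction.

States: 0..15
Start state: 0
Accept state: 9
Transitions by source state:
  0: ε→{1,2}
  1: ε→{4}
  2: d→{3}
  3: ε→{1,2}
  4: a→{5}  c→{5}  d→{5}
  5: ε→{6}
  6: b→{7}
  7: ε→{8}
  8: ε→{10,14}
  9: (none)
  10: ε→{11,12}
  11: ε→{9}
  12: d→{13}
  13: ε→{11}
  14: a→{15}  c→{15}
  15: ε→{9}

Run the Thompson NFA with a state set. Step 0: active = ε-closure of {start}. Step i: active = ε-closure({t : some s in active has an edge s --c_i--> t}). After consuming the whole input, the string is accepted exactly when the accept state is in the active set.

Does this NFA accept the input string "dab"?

start: ε-closure({0}) = {0,1,2,4}
'd' @ 1: {1,2,3,4,5,6}
'a' @ 2: {5,6}
'b' @ 3: {7,8,9,10,11,12,14}  (accept∈set)
final: {7,8,9,10,11,12,14}; accept 9 in set

Answer: ACCEPT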